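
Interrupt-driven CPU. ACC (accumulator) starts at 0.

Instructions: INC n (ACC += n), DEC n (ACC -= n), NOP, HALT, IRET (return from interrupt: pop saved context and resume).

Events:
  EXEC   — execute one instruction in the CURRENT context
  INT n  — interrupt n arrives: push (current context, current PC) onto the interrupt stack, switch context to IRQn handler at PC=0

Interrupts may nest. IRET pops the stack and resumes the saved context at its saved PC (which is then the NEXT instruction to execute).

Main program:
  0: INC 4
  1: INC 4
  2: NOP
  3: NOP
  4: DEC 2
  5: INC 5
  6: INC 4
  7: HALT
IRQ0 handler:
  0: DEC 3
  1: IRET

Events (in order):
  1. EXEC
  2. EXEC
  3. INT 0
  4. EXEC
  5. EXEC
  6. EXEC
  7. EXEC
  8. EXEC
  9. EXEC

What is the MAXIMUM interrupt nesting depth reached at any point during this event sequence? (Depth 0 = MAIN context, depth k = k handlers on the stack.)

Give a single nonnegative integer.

Event 1 (EXEC): [MAIN] PC=0: INC 4 -> ACC=4 [depth=0]
Event 2 (EXEC): [MAIN] PC=1: INC 4 -> ACC=8 [depth=0]
Event 3 (INT 0): INT 0 arrives: push (MAIN, PC=2), enter IRQ0 at PC=0 (depth now 1) [depth=1]
Event 4 (EXEC): [IRQ0] PC=0: DEC 3 -> ACC=5 [depth=1]
Event 5 (EXEC): [IRQ0] PC=1: IRET -> resume MAIN at PC=2 (depth now 0) [depth=0]
Event 6 (EXEC): [MAIN] PC=2: NOP [depth=0]
Event 7 (EXEC): [MAIN] PC=3: NOP [depth=0]
Event 8 (EXEC): [MAIN] PC=4: DEC 2 -> ACC=3 [depth=0]
Event 9 (EXEC): [MAIN] PC=5: INC 5 -> ACC=8 [depth=0]
Max depth observed: 1

Answer: 1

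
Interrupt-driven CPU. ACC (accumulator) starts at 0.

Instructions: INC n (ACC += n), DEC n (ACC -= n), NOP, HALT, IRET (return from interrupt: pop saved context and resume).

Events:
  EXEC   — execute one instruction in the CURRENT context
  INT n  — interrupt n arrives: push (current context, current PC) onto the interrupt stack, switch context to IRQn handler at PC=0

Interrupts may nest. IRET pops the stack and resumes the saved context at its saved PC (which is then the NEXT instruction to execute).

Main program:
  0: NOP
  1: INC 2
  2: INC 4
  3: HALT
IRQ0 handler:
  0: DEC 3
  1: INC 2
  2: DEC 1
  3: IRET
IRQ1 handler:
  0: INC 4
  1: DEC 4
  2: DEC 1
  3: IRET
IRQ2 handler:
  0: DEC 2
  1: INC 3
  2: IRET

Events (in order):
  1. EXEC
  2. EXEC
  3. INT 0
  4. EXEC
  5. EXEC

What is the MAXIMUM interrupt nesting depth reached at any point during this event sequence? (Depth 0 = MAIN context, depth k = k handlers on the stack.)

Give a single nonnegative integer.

Event 1 (EXEC): [MAIN] PC=0: NOP [depth=0]
Event 2 (EXEC): [MAIN] PC=1: INC 2 -> ACC=2 [depth=0]
Event 3 (INT 0): INT 0 arrives: push (MAIN, PC=2), enter IRQ0 at PC=0 (depth now 1) [depth=1]
Event 4 (EXEC): [IRQ0] PC=0: DEC 3 -> ACC=-1 [depth=1]
Event 5 (EXEC): [IRQ0] PC=1: INC 2 -> ACC=1 [depth=1]
Max depth observed: 1

Answer: 1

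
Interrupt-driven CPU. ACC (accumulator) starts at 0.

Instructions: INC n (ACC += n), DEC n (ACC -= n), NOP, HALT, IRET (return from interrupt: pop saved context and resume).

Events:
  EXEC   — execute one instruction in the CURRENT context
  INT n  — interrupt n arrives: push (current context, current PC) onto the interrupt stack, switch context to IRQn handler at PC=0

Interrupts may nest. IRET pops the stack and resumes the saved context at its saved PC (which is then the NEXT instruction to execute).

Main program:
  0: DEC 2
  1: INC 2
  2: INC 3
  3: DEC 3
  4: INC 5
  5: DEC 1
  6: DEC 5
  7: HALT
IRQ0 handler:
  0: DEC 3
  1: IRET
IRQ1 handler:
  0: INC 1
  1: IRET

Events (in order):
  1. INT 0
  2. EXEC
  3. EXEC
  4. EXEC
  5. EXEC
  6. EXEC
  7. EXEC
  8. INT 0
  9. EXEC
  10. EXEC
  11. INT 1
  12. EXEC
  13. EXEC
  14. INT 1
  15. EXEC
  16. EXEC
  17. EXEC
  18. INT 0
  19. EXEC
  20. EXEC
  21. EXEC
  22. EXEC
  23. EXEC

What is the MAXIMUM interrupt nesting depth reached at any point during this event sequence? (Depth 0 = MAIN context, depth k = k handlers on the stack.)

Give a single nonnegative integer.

Event 1 (INT 0): INT 0 arrives: push (MAIN, PC=0), enter IRQ0 at PC=0 (depth now 1) [depth=1]
Event 2 (EXEC): [IRQ0] PC=0: DEC 3 -> ACC=-3 [depth=1]
Event 3 (EXEC): [IRQ0] PC=1: IRET -> resume MAIN at PC=0 (depth now 0) [depth=0]
Event 4 (EXEC): [MAIN] PC=0: DEC 2 -> ACC=-5 [depth=0]
Event 5 (EXEC): [MAIN] PC=1: INC 2 -> ACC=-3 [depth=0]
Event 6 (EXEC): [MAIN] PC=2: INC 3 -> ACC=0 [depth=0]
Event 7 (EXEC): [MAIN] PC=3: DEC 3 -> ACC=-3 [depth=0]
Event 8 (INT 0): INT 0 arrives: push (MAIN, PC=4), enter IRQ0 at PC=0 (depth now 1) [depth=1]
Event 9 (EXEC): [IRQ0] PC=0: DEC 3 -> ACC=-6 [depth=1]
Event 10 (EXEC): [IRQ0] PC=1: IRET -> resume MAIN at PC=4 (depth now 0) [depth=0]
Event 11 (INT 1): INT 1 arrives: push (MAIN, PC=4), enter IRQ1 at PC=0 (depth now 1) [depth=1]
Event 12 (EXEC): [IRQ1] PC=0: INC 1 -> ACC=-5 [depth=1]
Event 13 (EXEC): [IRQ1] PC=1: IRET -> resume MAIN at PC=4 (depth now 0) [depth=0]
Event 14 (INT 1): INT 1 arrives: push (MAIN, PC=4), enter IRQ1 at PC=0 (depth now 1) [depth=1]
Event 15 (EXEC): [IRQ1] PC=0: INC 1 -> ACC=-4 [depth=1]
Event 16 (EXEC): [IRQ1] PC=1: IRET -> resume MAIN at PC=4 (depth now 0) [depth=0]
Event 17 (EXEC): [MAIN] PC=4: INC 5 -> ACC=1 [depth=0]
Event 18 (INT 0): INT 0 arrives: push (MAIN, PC=5), enter IRQ0 at PC=0 (depth now 1) [depth=1]
Event 19 (EXEC): [IRQ0] PC=0: DEC 3 -> ACC=-2 [depth=1]
Event 20 (EXEC): [IRQ0] PC=1: IRET -> resume MAIN at PC=5 (depth now 0) [depth=0]
Event 21 (EXEC): [MAIN] PC=5: DEC 1 -> ACC=-3 [depth=0]
Event 22 (EXEC): [MAIN] PC=6: DEC 5 -> ACC=-8 [depth=0]
Event 23 (EXEC): [MAIN] PC=7: HALT [depth=0]
Max depth observed: 1

Answer: 1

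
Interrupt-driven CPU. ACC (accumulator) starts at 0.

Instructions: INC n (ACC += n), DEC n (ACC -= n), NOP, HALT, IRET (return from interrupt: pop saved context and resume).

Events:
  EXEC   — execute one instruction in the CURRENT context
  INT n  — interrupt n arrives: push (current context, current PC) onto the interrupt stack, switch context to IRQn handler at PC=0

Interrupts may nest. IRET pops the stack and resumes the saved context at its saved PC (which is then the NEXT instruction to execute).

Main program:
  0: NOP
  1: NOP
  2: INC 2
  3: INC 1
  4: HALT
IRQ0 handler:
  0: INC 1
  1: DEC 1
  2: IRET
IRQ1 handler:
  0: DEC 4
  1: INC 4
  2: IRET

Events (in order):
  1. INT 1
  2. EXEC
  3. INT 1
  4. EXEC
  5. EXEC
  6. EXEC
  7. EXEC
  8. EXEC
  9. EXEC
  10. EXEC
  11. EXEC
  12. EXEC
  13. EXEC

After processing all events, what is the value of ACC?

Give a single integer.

Event 1 (INT 1): INT 1 arrives: push (MAIN, PC=0), enter IRQ1 at PC=0 (depth now 1)
Event 2 (EXEC): [IRQ1] PC=0: DEC 4 -> ACC=-4
Event 3 (INT 1): INT 1 arrives: push (IRQ1, PC=1), enter IRQ1 at PC=0 (depth now 2)
Event 4 (EXEC): [IRQ1] PC=0: DEC 4 -> ACC=-8
Event 5 (EXEC): [IRQ1] PC=1: INC 4 -> ACC=-4
Event 6 (EXEC): [IRQ1] PC=2: IRET -> resume IRQ1 at PC=1 (depth now 1)
Event 7 (EXEC): [IRQ1] PC=1: INC 4 -> ACC=0
Event 8 (EXEC): [IRQ1] PC=2: IRET -> resume MAIN at PC=0 (depth now 0)
Event 9 (EXEC): [MAIN] PC=0: NOP
Event 10 (EXEC): [MAIN] PC=1: NOP
Event 11 (EXEC): [MAIN] PC=2: INC 2 -> ACC=2
Event 12 (EXEC): [MAIN] PC=3: INC 1 -> ACC=3
Event 13 (EXEC): [MAIN] PC=4: HALT

Answer: 3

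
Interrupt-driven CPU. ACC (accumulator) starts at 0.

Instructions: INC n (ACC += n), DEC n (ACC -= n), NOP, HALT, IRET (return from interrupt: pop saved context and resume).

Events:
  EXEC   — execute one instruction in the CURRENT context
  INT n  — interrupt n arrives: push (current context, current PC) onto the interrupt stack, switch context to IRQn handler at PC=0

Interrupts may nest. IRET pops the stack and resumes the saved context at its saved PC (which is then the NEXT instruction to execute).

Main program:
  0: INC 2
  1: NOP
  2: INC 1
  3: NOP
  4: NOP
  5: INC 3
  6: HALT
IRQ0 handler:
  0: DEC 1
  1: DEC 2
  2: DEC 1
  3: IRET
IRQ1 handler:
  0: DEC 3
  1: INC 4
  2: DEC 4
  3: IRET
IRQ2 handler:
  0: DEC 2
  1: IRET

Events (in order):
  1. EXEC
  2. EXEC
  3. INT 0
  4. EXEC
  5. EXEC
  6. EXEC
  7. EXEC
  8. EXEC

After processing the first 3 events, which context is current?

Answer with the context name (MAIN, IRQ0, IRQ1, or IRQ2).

Event 1 (EXEC): [MAIN] PC=0: INC 2 -> ACC=2
Event 2 (EXEC): [MAIN] PC=1: NOP
Event 3 (INT 0): INT 0 arrives: push (MAIN, PC=2), enter IRQ0 at PC=0 (depth now 1)

Answer: IRQ0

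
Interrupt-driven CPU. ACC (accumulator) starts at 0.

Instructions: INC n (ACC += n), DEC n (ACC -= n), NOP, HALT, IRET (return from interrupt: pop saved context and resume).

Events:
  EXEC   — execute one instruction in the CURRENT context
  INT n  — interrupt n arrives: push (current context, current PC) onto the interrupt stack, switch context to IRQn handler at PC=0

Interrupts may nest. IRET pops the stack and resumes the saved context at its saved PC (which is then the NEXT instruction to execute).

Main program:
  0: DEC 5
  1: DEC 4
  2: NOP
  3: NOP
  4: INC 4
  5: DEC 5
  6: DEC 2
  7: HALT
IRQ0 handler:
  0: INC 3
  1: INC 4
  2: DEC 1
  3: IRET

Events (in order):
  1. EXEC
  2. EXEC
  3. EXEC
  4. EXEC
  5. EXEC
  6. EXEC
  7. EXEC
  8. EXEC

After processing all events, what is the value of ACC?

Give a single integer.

Event 1 (EXEC): [MAIN] PC=0: DEC 5 -> ACC=-5
Event 2 (EXEC): [MAIN] PC=1: DEC 4 -> ACC=-9
Event 3 (EXEC): [MAIN] PC=2: NOP
Event 4 (EXEC): [MAIN] PC=3: NOP
Event 5 (EXEC): [MAIN] PC=4: INC 4 -> ACC=-5
Event 6 (EXEC): [MAIN] PC=5: DEC 5 -> ACC=-10
Event 7 (EXEC): [MAIN] PC=6: DEC 2 -> ACC=-12
Event 8 (EXEC): [MAIN] PC=7: HALT

Answer: -12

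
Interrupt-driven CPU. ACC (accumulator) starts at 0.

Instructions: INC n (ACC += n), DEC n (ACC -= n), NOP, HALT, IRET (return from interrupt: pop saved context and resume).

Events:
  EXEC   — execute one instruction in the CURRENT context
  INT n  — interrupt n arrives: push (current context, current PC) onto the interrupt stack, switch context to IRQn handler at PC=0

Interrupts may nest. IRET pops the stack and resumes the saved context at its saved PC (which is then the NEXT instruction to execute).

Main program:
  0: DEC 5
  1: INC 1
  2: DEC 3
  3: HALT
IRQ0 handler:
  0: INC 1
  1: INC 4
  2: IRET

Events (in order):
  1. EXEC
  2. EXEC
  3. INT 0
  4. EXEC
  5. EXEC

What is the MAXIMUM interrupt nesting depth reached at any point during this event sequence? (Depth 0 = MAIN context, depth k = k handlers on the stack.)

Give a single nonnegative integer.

Answer: 1

Derivation:
Event 1 (EXEC): [MAIN] PC=0: DEC 5 -> ACC=-5 [depth=0]
Event 2 (EXEC): [MAIN] PC=1: INC 1 -> ACC=-4 [depth=0]
Event 3 (INT 0): INT 0 arrives: push (MAIN, PC=2), enter IRQ0 at PC=0 (depth now 1) [depth=1]
Event 4 (EXEC): [IRQ0] PC=0: INC 1 -> ACC=-3 [depth=1]
Event 5 (EXEC): [IRQ0] PC=1: INC 4 -> ACC=1 [depth=1]
Max depth observed: 1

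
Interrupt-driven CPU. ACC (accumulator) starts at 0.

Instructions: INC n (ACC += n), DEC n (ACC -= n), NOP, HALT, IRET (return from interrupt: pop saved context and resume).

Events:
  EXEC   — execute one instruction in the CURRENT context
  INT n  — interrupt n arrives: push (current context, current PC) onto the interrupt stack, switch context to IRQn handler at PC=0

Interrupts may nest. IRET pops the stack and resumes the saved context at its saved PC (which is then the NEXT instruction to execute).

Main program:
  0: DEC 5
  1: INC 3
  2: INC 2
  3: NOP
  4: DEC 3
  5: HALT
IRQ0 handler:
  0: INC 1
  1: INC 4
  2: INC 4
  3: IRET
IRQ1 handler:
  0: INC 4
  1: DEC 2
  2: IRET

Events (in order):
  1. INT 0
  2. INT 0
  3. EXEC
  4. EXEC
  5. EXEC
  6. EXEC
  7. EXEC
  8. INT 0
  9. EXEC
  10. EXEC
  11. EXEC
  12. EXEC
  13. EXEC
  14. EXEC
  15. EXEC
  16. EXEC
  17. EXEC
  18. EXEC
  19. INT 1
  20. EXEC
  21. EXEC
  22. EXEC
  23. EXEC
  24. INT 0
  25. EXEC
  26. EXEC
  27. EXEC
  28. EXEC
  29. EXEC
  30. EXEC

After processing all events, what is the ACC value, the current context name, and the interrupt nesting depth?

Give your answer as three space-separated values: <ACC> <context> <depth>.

Answer: 35 MAIN 0

Derivation:
Event 1 (INT 0): INT 0 arrives: push (MAIN, PC=0), enter IRQ0 at PC=0 (depth now 1)
Event 2 (INT 0): INT 0 arrives: push (IRQ0, PC=0), enter IRQ0 at PC=0 (depth now 2)
Event 3 (EXEC): [IRQ0] PC=0: INC 1 -> ACC=1
Event 4 (EXEC): [IRQ0] PC=1: INC 4 -> ACC=5
Event 5 (EXEC): [IRQ0] PC=2: INC 4 -> ACC=9
Event 6 (EXEC): [IRQ0] PC=3: IRET -> resume IRQ0 at PC=0 (depth now 1)
Event 7 (EXEC): [IRQ0] PC=0: INC 1 -> ACC=10
Event 8 (INT 0): INT 0 arrives: push (IRQ0, PC=1), enter IRQ0 at PC=0 (depth now 2)
Event 9 (EXEC): [IRQ0] PC=0: INC 1 -> ACC=11
Event 10 (EXEC): [IRQ0] PC=1: INC 4 -> ACC=15
Event 11 (EXEC): [IRQ0] PC=2: INC 4 -> ACC=19
Event 12 (EXEC): [IRQ0] PC=3: IRET -> resume IRQ0 at PC=1 (depth now 1)
Event 13 (EXEC): [IRQ0] PC=1: INC 4 -> ACC=23
Event 14 (EXEC): [IRQ0] PC=2: INC 4 -> ACC=27
Event 15 (EXEC): [IRQ0] PC=3: IRET -> resume MAIN at PC=0 (depth now 0)
Event 16 (EXEC): [MAIN] PC=0: DEC 5 -> ACC=22
Event 17 (EXEC): [MAIN] PC=1: INC 3 -> ACC=25
Event 18 (EXEC): [MAIN] PC=2: INC 2 -> ACC=27
Event 19 (INT 1): INT 1 arrives: push (MAIN, PC=3), enter IRQ1 at PC=0 (depth now 1)
Event 20 (EXEC): [IRQ1] PC=0: INC 4 -> ACC=31
Event 21 (EXEC): [IRQ1] PC=1: DEC 2 -> ACC=29
Event 22 (EXEC): [IRQ1] PC=2: IRET -> resume MAIN at PC=3 (depth now 0)
Event 23 (EXEC): [MAIN] PC=3: NOP
Event 24 (INT 0): INT 0 arrives: push (MAIN, PC=4), enter IRQ0 at PC=0 (depth now 1)
Event 25 (EXEC): [IRQ0] PC=0: INC 1 -> ACC=30
Event 26 (EXEC): [IRQ0] PC=1: INC 4 -> ACC=34
Event 27 (EXEC): [IRQ0] PC=2: INC 4 -> ACC=38
Event 28 (EXEC): [IRQ0] PC=3: IRET -> resume MAIN at PC=4 (depth now 0)
Event 29 (EXEC): [MAIN] PC=4: DEC 3 -> ACC=35
Event 30 (EXEC): [MAIN] PC=5: HALT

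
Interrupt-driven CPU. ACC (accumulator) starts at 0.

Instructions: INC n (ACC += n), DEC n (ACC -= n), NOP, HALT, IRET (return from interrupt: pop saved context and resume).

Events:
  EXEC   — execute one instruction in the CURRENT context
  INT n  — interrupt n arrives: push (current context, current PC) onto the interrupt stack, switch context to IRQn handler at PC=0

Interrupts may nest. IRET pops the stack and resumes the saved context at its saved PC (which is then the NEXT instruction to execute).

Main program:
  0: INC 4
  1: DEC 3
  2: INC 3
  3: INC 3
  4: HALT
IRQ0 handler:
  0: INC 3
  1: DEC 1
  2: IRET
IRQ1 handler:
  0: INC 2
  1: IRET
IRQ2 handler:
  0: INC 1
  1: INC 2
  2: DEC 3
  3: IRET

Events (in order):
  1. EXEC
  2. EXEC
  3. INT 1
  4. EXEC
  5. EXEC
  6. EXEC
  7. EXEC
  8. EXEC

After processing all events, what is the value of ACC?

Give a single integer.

Answer: 9

Derivation:
Event 1 (EXEC): [MAIN] PC=0: INC 4 -> ACC=4
Event 2 (EXEC): [MAIN] PC=1: DEC 3 -> ACC=1
Event 3 (INT 1): INT 1 arrives: push (MAIN, PC=2), enter IRQ1 at PC=0 (depth now 1)
Event 4 (EXEC): [IRQ1] PC=0: INC 2 -> ACC=3
Event 5 (EXEC): [IRQ1] PC=1: IRET -> resume MAIN at PC=2 (depth now 0)
Event 6 (EXEC): [MAIN] PC=2: INC 3 -> ACC=6
Event 7 (EXEC): [MAIN] PC=3: INC 3 -> ACC=9
Event 8 (EXEC): [MAIN] PC=4: HALT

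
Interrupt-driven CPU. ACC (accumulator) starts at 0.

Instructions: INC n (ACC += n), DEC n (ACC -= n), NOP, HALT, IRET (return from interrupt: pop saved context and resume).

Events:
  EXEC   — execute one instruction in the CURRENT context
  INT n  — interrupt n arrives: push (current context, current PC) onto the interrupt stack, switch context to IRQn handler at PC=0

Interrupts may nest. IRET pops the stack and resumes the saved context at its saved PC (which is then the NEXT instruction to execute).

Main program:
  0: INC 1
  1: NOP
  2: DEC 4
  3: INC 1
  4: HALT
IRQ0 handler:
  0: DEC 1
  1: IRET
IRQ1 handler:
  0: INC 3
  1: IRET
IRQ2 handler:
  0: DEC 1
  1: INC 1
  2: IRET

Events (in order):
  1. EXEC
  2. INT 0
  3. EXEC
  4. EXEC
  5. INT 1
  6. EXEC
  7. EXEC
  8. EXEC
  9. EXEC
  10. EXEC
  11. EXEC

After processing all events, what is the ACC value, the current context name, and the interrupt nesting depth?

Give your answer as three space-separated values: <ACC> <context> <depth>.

Answer: 0 MAIN 0

Derivation:
Event 1 (EXEC): [MAIN] PC=0: INC 1 -> ACC=1
Event 2 (INT 0): INT 0 arrives: push (MAIN, PC=1), enter IRQ0 at PC=0 (depth now 1)
Event 3 (EXEC): [IRQ0] PC=0: DEC 1 -> ACC=0
Event 4 (EXEC): [IRQ0] PC=1: IRET -> resume MAIN at PC=1 (depth now 0)
Event 5 (INT 1): INT 1 arrives: push (MAIN, PC=1), enter IRQ1 at PC=0 (depth now 1)
Event 6 (EXEC): [IRQ1] PC=0: INC 3 -> ACC=3
Event 7 (EXEC): [IRQ1] PC=1: IRET -> resume MAIN at PC=1 (depth now 0)
Event 8 (EXEC): [MAIN] PC=1: NOP
Event 9 (EXEC): [MAIN] PC=2: DEC 4 -> ACC=-1
Event 10 (EXEC): [MAIN] PC=3: INC 1 -> ACC=0
Event 11 (EXEC): [MAIN] PC=4: HALT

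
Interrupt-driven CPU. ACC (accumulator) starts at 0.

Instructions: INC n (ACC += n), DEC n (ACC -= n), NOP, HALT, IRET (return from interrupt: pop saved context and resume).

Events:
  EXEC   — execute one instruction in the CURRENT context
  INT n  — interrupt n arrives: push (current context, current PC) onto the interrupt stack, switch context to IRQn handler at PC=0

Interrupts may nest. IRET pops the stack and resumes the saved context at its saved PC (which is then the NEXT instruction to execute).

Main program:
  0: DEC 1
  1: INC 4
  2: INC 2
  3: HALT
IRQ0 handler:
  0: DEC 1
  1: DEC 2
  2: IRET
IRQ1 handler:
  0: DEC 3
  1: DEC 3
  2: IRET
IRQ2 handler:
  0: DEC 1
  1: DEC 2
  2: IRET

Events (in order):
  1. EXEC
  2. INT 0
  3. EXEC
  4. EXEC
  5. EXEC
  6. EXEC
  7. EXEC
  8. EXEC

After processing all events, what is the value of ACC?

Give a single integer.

Event 1 (EXEC): [MAIN] PC=0: DEC 1 -> ACC=-1
Event 2 (INT 0): INT 0 arrives: push (MAIN, PC=1), enter IRQ0 at PC=0 (depth now 1)
Event 3 (EXEC): [IRQ0] PC=0: DEC 1 -> ACC=-2
Event 4 (EXEC): [IRQ0] PC=1: DEC 2 -> ACC=-4
Event 5 (EXEC): [IRQ0] PC=2: IRET -> resume MAIN at PC=1 (depth now 0)
Event 6 (EXEC): [MAIN] PC=1: INC 4 -> ACC=0
Event 7 (EXEC): [MAIN] PC=2: INC 2 -> ACC=2
Event 8 (EXEC): [MAIN] PC=3: HALT

Answer: 2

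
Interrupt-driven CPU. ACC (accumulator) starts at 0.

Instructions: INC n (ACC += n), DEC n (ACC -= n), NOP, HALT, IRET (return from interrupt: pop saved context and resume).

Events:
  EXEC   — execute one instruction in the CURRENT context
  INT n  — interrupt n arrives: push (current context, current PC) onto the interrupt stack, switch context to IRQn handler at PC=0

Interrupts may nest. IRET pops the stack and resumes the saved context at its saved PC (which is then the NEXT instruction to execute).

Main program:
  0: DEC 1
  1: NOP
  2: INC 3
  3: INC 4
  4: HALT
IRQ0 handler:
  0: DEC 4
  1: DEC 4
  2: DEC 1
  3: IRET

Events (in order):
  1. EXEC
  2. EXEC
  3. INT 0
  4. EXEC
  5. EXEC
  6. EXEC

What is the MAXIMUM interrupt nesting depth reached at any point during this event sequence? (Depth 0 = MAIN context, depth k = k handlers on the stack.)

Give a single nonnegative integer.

Event 1 (EXEC): [MAIN] PC=0: DEC 1 -> ACC=-1 [depth=0]
Event 2 (EXEC): [MAIN] PC=1: NOP [depth=0]
Event 3 (INT 0): INT 0 arrives: push (MAIN, PC=2), enter IRQ0 at PC=0 (depth now 1) [depth=1]
Event 4 (EXEC): [IRQ0] PC=0: DEC 4 -> ACC=-5 [depth=1]
Event 5 (EXEC): [IRQ0] PC=1: DEC 4 -> ACC=-9 [depth=1]
Event 6 (EXEC): [IRQ0] PC=2: DEC 1 -> ACC=-10 [depth=1]
Max depth observed: 1

Answer: 1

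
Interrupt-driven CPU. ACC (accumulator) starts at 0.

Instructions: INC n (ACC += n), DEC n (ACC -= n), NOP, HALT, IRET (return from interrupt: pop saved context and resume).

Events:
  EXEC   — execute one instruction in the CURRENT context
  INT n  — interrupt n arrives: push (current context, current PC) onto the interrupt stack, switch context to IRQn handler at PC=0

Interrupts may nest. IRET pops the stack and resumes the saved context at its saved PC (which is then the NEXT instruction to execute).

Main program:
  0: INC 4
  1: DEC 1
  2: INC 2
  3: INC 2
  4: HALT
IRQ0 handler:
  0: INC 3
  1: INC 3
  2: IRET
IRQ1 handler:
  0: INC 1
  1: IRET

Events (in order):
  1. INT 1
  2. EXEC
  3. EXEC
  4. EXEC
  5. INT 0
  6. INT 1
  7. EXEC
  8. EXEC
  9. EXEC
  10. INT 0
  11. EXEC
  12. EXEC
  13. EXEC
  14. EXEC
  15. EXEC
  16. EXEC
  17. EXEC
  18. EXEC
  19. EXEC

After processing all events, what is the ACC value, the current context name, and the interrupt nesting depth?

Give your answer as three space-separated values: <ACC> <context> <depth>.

Event 1 (INT 1): INT 1 arrives: push (MAIN, PC=0), enter IRQ1 at PC=0 (depth now 1)
Event 2 (EXEC): [IRQ1] PC=0: INC 1 -> ACC=1
Event 3 (EXEC): [IRQ1] PC=1: IRET -> resume MAIN at PC=0 (depth now 0)
Event 4 (EXEC): [MAIN] PC=0: INC 4 -> ACC=5
Event 5 (INT 0): INT 0 arrives: push (MAIN, PC=1), enter IRQ0 at PC=0 (depth now 1)
Event 6 (INT 1): INT 1 arrives: push (IRQ0, PC=0), enter IRQ1 at PC=0 (depth now 2)
Event 7 (EXEC): [IRQ1] PC=0: INC 1 -> ACC=6
Event 8 (EXEC): [IRQ1] PC=1: IRET -> resume IRQ0 at PC=0 (depth now 1)
Event 9 (EXEC): [IRQ0] PC=0: INC 3 -> ACC=9
Event 10 (INT 0): INT 0 arrives: push (IRQ0, PC=1), enter IRQ0 at PC=0 (depth now 2)
Event 11 (EXEC): [IRQ0] PC=0: INC 3 -> ACC=12
Event 12 (EXEC): [IRQ0] PC=1: INC 3 -> ACC=15
Event 13 (EXEC): [IRQ0] PC=2: IRET -> resume IRQ0 at PC=1 (depth now 1)
Event 14 (EXEC): [IRQ0] PC=1: INC 3 -> ACC=18
Event 15 (EXEC): [IRQ0] PC=2: IRET -> resume MAIN at PC=1 (depth now 0)
Event 16 (EXEC): [MAIN] PC=1: DEC 1 -> ACC=17
Event 17 (EXEC): [MAIN] PC=2: INC 2 -> ACC=19
Event 18 (EXEC): [MAIN] PC=3: INC 2 -> ACC=21
Event 19 (EXEC): [MAIN] PC=4: HALT

Answer: 21 MAIN 0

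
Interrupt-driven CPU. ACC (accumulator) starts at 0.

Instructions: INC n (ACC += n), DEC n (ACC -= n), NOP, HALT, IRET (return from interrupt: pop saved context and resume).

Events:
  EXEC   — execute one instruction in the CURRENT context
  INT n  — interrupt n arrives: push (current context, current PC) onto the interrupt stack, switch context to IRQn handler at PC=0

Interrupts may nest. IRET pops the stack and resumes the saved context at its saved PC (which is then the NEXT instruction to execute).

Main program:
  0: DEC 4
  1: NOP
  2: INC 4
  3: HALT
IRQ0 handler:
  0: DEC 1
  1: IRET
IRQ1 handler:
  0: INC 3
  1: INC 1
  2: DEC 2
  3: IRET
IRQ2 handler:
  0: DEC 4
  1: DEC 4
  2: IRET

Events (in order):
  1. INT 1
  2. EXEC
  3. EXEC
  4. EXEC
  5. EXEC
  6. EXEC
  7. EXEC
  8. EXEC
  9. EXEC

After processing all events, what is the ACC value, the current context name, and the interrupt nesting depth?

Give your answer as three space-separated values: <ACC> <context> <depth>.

Answer: 2 MAIN 0

Derivation:
Event 1 (INT 1): INT 1 arrives: push (MAIN, PC=0), enter IRQ1 at PC=0 (depth now 1)
Event 2 (EXEC): [IRQ1] PC=0: INC 3 -> ACC=3
Event 3 (EXEC): [IRQ1] PC=1: INC 1 -> ACC=4
Event 4 (EXEC): [IRQ1] PC=2: DEC 2 -> ACC=2
Event 5 (EXEC): [IRQ1] PC=3: IRET -> resume MAIN at PC=0 (depth now 0)
Event 6 (EXEC): [MAIN] PC=0: DEC 4 -> ACC=-2
Event 7 (EXEC): [MAIN] PC=1: NOP
Event 8 (EXEC): [MAIN] PC=2: INC 4 -> ACC=2
Event 9 (EXEC): [MAIN] PC=3: HALT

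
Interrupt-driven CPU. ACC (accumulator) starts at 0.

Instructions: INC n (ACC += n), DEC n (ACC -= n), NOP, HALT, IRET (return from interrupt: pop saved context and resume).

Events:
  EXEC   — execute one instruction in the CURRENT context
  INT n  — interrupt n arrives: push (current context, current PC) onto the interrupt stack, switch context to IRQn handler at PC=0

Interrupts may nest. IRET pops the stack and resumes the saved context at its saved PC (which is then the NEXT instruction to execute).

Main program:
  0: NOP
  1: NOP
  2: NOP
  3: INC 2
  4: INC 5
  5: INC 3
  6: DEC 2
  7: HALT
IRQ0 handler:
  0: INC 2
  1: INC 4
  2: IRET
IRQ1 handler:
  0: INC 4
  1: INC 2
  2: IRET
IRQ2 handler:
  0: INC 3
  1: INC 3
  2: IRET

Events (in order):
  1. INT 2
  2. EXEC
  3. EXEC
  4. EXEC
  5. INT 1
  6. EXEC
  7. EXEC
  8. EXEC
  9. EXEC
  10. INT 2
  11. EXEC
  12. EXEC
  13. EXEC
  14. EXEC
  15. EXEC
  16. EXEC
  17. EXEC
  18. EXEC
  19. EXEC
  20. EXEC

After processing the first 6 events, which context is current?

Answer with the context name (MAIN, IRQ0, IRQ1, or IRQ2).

Event 1 (INT 2): INT 2 arrives: push (MAIN, PC=0), enter IRQ2 at PC=0 (depth now 1)
Event 2 (EXEC): [IRQ2] PC=0: INC 3 -> ACC=3
Event 3 (EXEC): [IRQ2] PC=1: INC 3 -> ACC=6
Event 4 (EXEC): [IRQ2] PC=2: IRET -> resume MAIN at PC=0 (depth now 0)
Event 5 (INT 1): INT 1 arrives: push (MAIN, PC=0), enter IRQ1 at PC=0 (depth now 1)
Event 6 (EXEC): [IRQ1] PC=0: INC 4 -> ACC=10

Answer: IRQ1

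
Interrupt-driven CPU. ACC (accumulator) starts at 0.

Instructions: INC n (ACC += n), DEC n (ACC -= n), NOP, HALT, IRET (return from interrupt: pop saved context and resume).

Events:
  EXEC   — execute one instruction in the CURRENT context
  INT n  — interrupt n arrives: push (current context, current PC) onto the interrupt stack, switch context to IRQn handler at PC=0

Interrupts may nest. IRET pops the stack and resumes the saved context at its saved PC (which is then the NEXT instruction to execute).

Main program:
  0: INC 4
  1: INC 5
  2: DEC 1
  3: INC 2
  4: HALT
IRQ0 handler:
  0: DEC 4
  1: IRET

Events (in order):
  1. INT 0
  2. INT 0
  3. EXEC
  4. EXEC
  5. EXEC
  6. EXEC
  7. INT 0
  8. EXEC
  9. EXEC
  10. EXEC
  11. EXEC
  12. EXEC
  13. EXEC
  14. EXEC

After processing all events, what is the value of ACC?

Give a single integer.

Answer: -2

Derivation:
Event 1 (INT 0): INT 0 arrives: push (MAIN, PC=0), enter IRQ0 at PC=0 (depth now 1)
Event 2 (INT 0): INT 0 arrives: push (IRQ0, PC=0), enter IRQ0 at PC=0 (depth now 2)
Event 3 (EXEC): [IRQ0] PC=0: DEC 4 -> ACC=-4
Event 4 (EXEC): [IRQ0] PC=1: IRET -> resume IRQ0 at PC=0 (depth now 1)
Event 5 (EXEC): [IRQ0] PC=0: DEC 4 -> ACC=-8
Event 6 (EXEC): [IRQ0] PC=1: IRET -> resume MAIN at PC=0 (depth now 0)
Event 7 (INT 0): INT 0 arrives: push (MAIN, PC=0), enter IRQ0 at PC=0 (depth now 1)
Event 8 (EXEC): [IRQ0] PC=0: DEC 4 -> ACC=-12
Event 9 (EXEC): [IRQ0] PC=1: IRET -> resume MAIN at PC=0 (depth now 0)
Event 10 (EXEC): [MAIN] PC=0: INC 4 -> ACC=-8
Event 11 (EXEC): [MAIN] PC=1: INC 5 -> ACC=-3
Event 12 (EXEC): [MAIN] PC=2: DEC 1 -> ACC=-4
Event 13 (EXEC): [MAIN] PC=3: INC 2 -> ACC=-2
Event 14 (EXEC): [MAIN] PC=4: HALT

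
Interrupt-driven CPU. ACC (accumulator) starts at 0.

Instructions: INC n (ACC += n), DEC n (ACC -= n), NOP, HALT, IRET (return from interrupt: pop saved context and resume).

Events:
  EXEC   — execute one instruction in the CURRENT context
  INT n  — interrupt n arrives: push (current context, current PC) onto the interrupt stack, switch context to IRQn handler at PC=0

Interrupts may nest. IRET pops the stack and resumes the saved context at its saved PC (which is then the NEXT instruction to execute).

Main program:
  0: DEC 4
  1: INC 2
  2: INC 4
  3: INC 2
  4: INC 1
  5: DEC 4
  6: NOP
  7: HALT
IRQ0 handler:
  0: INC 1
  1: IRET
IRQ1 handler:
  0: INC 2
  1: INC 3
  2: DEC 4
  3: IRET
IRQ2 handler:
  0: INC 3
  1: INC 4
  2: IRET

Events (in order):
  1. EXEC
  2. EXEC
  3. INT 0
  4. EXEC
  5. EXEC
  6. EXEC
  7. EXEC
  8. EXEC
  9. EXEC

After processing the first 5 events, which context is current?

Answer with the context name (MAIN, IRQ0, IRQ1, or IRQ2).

Answer: MAIN

Derivation:
Event 1 (EXEC): [MAIN] PC=0: DEC 4 -> ACC=-4
Event 2 (EXEC): [MAIN] PC=1: INC 2 -> ACC=-2
Event 3 (INT 0): INT 0 arrives: push (MAIN, PC=2), enter IRQ0 at PC=0 (depth now 1)
Event 4 (EXEC): [IRQ0] PC=0: INC 1 -> ACC=-1
Event 5 (EXEC): [IRQ0] PC=1: IRET -> resume MAIN at PC=2 (depth now 0)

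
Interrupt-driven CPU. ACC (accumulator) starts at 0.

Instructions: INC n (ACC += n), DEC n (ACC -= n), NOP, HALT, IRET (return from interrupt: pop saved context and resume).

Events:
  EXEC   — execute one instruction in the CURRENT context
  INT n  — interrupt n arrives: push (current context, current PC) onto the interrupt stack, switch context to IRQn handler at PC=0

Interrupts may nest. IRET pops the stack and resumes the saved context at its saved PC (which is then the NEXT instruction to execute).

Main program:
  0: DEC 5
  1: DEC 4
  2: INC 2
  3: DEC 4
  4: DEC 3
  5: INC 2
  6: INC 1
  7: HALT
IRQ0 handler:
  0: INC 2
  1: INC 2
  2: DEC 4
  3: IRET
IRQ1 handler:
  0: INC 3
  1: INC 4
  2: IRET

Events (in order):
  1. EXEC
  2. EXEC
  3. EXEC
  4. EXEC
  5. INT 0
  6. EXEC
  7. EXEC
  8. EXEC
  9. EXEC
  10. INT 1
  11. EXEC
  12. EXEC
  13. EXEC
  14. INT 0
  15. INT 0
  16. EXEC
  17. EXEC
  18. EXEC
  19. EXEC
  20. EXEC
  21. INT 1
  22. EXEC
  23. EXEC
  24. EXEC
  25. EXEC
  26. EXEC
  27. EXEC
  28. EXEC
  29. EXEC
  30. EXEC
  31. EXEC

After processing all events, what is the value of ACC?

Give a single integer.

Answer: 3

Derivation:
Event 1 (EXEC): [MAIN] PC=0: DEC 5 -> ACC=-5
Event 2 (EXEC): [MAIN] PC=1: DEC 4 -> ACC=-9
Event 3 (EXEC): [MAIN] PC=2: INC 2 -> ACC=-7
Event 4 (EXEC): [MAIN] PC=3: DEC 4 -> ACC=-11
Event 5 (INT 0): INT 0 arrives: push (MAIN, PC=4), enter IRQ0 at PC=0 (depth now 1)
Event 6 (EXEC): [IRQ0] PC=0: INC 2 -> ACC=-9
Event 7 (EXEC): [IRQ0] PC=1: INC 2 -> ACC=-7
Event 8 (EXEC): [IRQ0] PC=2: DEC 4 -> ACC=-11
Event 9 (EXEC): [IRQ0] PC=3: IRET -> resume MAIN at PC=4 (depth now 0)
Event 10 (INT 1): INT 1 arrives: push (MAIN, PC=4), enter IRQ1 at PC=0 (depth now 1)
Event 11 (EXEC): [IRQ1] PC=0: INC 3 -> ACC=-8
Event 12 (EXEC): [IRQ1] PC=1: INC 4 -> ACC=-4
Event 13 (EXEC): [IRQ1] PC=2: IRET -> resume MAIN at PC=4 (depth now 0)
Event 14 (INT 0): INT 0 arrives: push (MAIN, PC=4), enter IRQ0 at PC=0 (depth now 1)
Event 15 (INT 0): INT 0 arrives: push (IRQ0, PC=0), enter IRQ0 at PC=0 (depth now 2)
Event 16 (EXEC): [IRQ0] PC=0: INC 2 -> ACC=-2
Event 17 (EXEC): [IRQ0] PC=1: INC 2 -> ACC=0
Event 18 (EXEC): [IRQ0] PC=2: DEC 4 -> ACC=-4
Event 19 (EXEC): [IRQ0] PC=3: IRET -> resume IRQ0 at PC=0 (depth now 1)
Event 20 (EXEC): [IRQ0] PC=0: INC 2 -> ACC=-2
Event 21 (INT 1): INT 1 arrives: push (IRQ0, PC=1), enter IRQ1 at PC=0 (depth now 2)
Event 22 (EXEC): [IRQ1] PC=0: INC 3 -> ACC=1
Event 23 (EXEC): [IRQ1] PC=1: INC 4 -> ACC=5
Event 24 (EXEC): [IRQ1] PC=2: IRET -> resume IRQ0 at PC=1 (depth now 1)
Event 25 (EXEC): [IRQ0] PC=1: INC 2 -> ACC=7
Event 26 (EXEC): [IRQ0] PC=2: DEC 4 -> ACC=3
Event 27 (EXEC): [IRQ0] PC=3: IRET -> resume MAIN at PC=4 (depth now 0)
Event 28 (EXEC): [MAIN] PC=4: DEC 3 -> ACC=0
Event 29 (EXEC): [MAIN] PC=5: INC 2 -> ACC=2
Event 30 (EXEC): [MAIN] PC=6: INC 1 -> ACC=3
Event 31 (EXEC): [MAIN] PC=7: HALT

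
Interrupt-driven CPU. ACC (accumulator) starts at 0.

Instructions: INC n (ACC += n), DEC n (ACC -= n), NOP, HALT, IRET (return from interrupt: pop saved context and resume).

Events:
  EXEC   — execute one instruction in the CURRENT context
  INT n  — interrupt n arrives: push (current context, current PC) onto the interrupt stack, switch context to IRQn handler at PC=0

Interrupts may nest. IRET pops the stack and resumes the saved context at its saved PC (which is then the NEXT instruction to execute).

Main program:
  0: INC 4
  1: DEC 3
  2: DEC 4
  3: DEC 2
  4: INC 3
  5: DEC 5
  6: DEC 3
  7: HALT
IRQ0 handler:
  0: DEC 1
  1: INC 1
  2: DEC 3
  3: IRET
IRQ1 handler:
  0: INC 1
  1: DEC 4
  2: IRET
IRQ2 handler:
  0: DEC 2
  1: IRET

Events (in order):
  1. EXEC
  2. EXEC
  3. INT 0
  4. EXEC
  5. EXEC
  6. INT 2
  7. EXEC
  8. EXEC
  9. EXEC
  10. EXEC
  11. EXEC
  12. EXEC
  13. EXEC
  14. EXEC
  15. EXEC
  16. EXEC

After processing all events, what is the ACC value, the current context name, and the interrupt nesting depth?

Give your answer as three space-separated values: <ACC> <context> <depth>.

Answer: -15 MAIN 0

Derivation:
Event 1 (EXEC): [MAIN] PC=0: INC 4 -> ACC=4
Event 2 (EXEC): [MAIN] PC=1: DEC 3 -> ACC=1
Event 3 (INT 0): INT 0 arrives: push (MAIN, PC=2), enter IRQ0 at PC=0 (depth now 1)
Event 4 (EXEC): [IRQ0] PC=0: DEC 1 -> ACC=0
Event 5 (EXEC): [IRQ0] PC=1: INC 1 -> ACC=1
Event 6 (INT 2): INT 2 arrives: push (IRQ0, PC=2), enter IRQ2 at PC=0 (depth now 2)
Event 7 (EXEC): [IRQ2] PC=0: DEC 2 -> ACC=-1
Event 8 (EXEC): [IRQ2] PC=1: IRET -> resume IRQ0 at PC=2 (depth now 1)
Event 9 (EXEC): [IRQ0] PC=2: DEC 3 -> ACC=-4
Event 10 (EXEC): [IRQ0] PC=3: IRET -> resume MAIN at PC=2 (depth now 0)
Event 11 (EXEC): [MAIN] PC=2: DEC 4 -> ACC=-8
Event 12 (EXEC): [MAIN] PC=3: DEC 2 -> ACC=-10
Event 13 (EXEC): [MAIN] PC=4: INC 3 -> ACC=-7
Event 14 (EXEC): [MAIN] PC=5: DEC 5 -> ACC=-12
Event 15 (EXEC): [MAIN] PC=6: DEC 3 -> ACC=-15
Event 16 (EXEC): [MAIN] PC=7: HALT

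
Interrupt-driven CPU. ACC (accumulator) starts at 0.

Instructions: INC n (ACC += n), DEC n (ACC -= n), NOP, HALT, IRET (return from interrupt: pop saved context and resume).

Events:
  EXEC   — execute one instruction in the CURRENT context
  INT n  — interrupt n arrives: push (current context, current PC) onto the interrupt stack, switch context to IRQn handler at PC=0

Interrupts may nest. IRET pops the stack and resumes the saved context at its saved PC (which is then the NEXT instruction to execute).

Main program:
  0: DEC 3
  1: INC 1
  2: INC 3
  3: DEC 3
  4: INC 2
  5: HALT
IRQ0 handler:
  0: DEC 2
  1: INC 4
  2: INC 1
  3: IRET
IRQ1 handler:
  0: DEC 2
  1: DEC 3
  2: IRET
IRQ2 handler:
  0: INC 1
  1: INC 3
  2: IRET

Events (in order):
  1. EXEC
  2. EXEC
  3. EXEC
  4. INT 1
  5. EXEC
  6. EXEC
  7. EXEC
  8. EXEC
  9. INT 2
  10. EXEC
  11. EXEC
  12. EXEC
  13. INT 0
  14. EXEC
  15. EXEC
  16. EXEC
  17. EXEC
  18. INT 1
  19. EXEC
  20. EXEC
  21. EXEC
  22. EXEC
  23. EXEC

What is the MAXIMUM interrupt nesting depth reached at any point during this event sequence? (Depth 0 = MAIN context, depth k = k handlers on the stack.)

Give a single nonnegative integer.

Answer: 1

Derivation:
Event 1 (EXEC): [MAIN] PC=0: DEC 3 -> ACC=-3 [depth=0]
Event 2 (EXEC): [MAIN] PC=1: INC 1 -> ACC=-2 [depth=0]
Event 3 (EXEC): [MAIN] PC=2: INC 3 -> ACC=1 [depth=0]
Event 4 (INT 1): INT 1 arrives: push (MAIN, PC=3), enter IRQ1 at PC=0 (depth now 1) [depth=1]
Event 5 (EXEC): [IRQ1] PC=0: DEC 2 -> ACC=-1 [depth=1]
Event 6 (EXEC): [IRQ1] PC=1: DEC 3 -> ACC=-4 [depth=1]
Event 7 (EXEC): [IRQ1] PC=2: IRET -> resume MAIN at PC=3 (depth now 0) [depth=0]
Event 8 (EXEC): [MAIN] PC=3: DEC 3 -> ACC=-7 [depth=0]
Event 9 (INT 2): INT 2 arrives: push (MAIN, PC=4), enter IRQ2 at PC=0 (depth now 1) [depth=1]
Event 10 (EXEC): [IRQ2] PC=0: INC 1 -> ACC=-6 [depth=1]
Event 11 (EXEC): [IRQ2] PC=1: INC 3 -> ACC=-3 [depth=1]
Event 12 (EXEC): [IRQ2] PC=2: IRET -> resume MAIN at PC=4 (depth now 0) [depth=0]
Event 13 (INT 0): INT 0 arrives: push (MAIN, PC=4), enter IRQ0 at PC=0 (depth now 1) [depth=1]
Event 14 (EXEC): [IRQ0] PC=0: DEC 2 -> ACC=-5 [depth=1]
Event 15 (EXEC): [IRQ0] PC=1: INC 4 -> ACC=-1 [depth=1]
Event 16 (EXEC): [IRQ0] PC=2: INC 1 -> ACC=0 [depth=1]
Event 17 (EXEC): [IRQ0] PC=3: IRET -> resume MAIN at PC=4 (depth now 0) [depth=0]
Event 18 (INT 1): INT 1 arrives: push (MAIN, PC=4), enter IRQ1 at PC=0 (depth now 1) [depth=1]
Event 19 (EXEC): [IRQ1] PC=0: DEC 2 -> ACC=-2 [depth=1]
Event 20 (EXEC): [IRQ1] PC=1: DEC 3 -> ACC=-5 [depth=1]
Event 21 (EXEC): [IRQ1] PC=2: IRET -> resume MAIN at PC=4 (depth now 0) [depth=0]
Event 22 (EXEC): [MAIN] PC=4: INC 2 -> ACC=-3 [depth=0]
Event 23 (EXEC): [MAIN] PC=5: HALT [depth=0]
Max depth observed: 1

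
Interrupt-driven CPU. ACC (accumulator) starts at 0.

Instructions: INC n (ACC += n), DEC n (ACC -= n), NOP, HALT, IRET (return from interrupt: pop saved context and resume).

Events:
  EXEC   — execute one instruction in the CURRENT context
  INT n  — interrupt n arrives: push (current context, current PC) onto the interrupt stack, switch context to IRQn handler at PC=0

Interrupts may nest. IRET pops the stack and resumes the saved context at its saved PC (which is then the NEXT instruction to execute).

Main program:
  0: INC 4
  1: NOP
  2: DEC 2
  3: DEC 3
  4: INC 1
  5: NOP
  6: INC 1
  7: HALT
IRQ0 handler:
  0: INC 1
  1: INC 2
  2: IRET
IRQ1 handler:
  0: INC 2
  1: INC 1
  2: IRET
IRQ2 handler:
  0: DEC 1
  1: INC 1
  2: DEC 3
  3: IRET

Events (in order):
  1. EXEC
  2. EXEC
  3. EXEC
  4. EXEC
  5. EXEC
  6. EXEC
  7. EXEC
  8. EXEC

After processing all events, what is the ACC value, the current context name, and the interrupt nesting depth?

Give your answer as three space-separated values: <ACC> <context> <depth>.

Event 1 (EXEC): [MAIN] PC=0: INC 4 -> ACC=4
Event 2 (EXEC): [MAIN] PC=1: NOP
Event 3 (EXEC): [MAIN] PC=2: DEC 2 -> ACC=2
Event 4 (EXEC): [MAIN] PC=3: DEC 3 -> ACC=-1
Event 5 (EXEC): [MAIN] PC=4: INC 1 -> ACC=0
Event 6 (EXEC): [MAIN] PC=5: NOP
Event 7 (EXEC): [MAIN] PC=6: INC 1 -> ACC=1
Event 8 (EXEC): [MAIN] PC=7: HALT

Answer: 1 MAIN 0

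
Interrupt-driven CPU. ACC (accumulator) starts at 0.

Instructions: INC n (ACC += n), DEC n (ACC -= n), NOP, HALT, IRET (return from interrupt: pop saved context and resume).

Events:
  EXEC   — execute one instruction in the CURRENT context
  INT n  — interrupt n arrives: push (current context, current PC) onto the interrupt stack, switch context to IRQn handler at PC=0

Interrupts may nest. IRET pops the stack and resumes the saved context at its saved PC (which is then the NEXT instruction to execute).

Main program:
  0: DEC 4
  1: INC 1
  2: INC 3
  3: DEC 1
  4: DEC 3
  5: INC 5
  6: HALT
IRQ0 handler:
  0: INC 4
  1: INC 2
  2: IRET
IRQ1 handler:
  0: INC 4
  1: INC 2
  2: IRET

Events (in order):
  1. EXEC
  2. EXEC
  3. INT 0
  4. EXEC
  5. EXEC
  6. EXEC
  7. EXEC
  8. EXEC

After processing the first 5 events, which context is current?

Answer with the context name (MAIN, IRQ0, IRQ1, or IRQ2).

Answer: IRQ0

Derivation:
Event 1 (EXEC): [MAIN] PC=0: DEC 4 -> ACC=-4
Event 2 (EXEC): [MAIN] PC=1: INC 1 -> ACC=-3
Event 3 (INT 0): INT 0 arrives: push (MAIN, PC=2), enter IRQ0 at PC=0 (depth now 1)
Event 4 (EXEC): [IRQ0] PC=0: INC 4 -> ACC=1
Event 5 (EXEC): [IRQ0] PC=1: INC 2 -> ACC=3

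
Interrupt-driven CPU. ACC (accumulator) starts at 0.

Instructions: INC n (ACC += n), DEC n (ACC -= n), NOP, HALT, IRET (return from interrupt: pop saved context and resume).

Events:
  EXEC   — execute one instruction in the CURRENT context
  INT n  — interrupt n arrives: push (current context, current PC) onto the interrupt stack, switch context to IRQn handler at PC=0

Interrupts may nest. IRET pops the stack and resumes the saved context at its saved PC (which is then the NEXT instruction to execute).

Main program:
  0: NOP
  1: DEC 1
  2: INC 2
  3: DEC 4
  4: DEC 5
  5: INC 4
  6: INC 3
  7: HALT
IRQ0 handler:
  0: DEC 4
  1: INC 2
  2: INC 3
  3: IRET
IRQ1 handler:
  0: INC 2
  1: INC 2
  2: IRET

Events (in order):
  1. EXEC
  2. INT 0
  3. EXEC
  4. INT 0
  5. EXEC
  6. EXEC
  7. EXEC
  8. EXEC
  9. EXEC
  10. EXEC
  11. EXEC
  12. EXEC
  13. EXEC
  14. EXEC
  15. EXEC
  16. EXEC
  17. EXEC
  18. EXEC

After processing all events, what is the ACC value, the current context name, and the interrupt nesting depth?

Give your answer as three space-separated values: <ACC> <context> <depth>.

Event 1 (EXEC): [MAIN] PC=0: NOP
Event 2 (INT 0): INT 0 arrives: push (MAIN, PC=1), enter IRQ0 at PC=0 (depth now 1)
Event 3 (EXEC): [IRQ0] PC=0: DEC 4 -> ACC=-4
Event 4 (INT 0): INT 0 arrives: push (IRQ0, PC=1), enter IRQ0 at PC=0 (depth now 2)
Event 5 (EXEC): [IRQ0] PC=0: DEC 4 -> ACC=-8
Event 6 (EXEC): [IRQ0] PC=1: INC 2 -> ACC=-6
Event 7 (EXEC): [IRQ0] PC=2: INC 3 -> ACC=-3
Event 8 (EXEC): [IRQ0] PC=3: IRET -> resume IRQ0 at PC=1 (depth now 1)
Event 9 (EXEC): [IRQ0] PC=1: INC 2 -> ACC=-1
Event 10 (EXEC): [IRQ0] PC=2: INC 3 -> ACC=2
Event 11 (EXEC): [IRQ0] PC=3: IRET -> resume MAIN at PC=1 (depth now 0)
Event 12 (EXEC): [MAIN] PC=1: DEC 1 -> ACC=1
Event 13 (EXEC): [MAIN] PC=2: INC 2 -> ACC=3
Event 14 (EXEC): [MAIN] PC=3: DEC 4 -> ACC=-1
Event 15 (EXEC): [MAIN] PC=4: DEC 5 -> ACC=-6
Event 16 (EXEC): [MAIN] PC=5: INC 4 -> ACC=-2
Event 17 (EXEC): [MAIN] PC=6: INC 3 -> ACC=1
Event 18 (EXEC): [MAIN] PC=7: HALT

Answer: 1 MAIN 0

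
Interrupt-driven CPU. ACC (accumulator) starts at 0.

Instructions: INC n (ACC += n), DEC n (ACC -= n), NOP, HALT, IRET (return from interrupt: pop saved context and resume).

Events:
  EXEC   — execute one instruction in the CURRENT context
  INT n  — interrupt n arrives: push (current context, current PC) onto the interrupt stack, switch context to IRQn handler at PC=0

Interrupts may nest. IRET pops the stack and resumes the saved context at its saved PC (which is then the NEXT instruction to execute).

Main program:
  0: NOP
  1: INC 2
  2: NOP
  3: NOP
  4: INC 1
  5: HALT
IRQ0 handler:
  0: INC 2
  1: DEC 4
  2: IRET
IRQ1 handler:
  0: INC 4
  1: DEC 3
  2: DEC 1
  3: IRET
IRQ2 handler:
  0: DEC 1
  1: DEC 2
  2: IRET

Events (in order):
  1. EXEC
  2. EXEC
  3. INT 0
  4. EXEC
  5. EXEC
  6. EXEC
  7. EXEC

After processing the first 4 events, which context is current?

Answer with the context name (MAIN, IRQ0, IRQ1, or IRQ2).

Event 1 (EXEC): [MAIN] PC=0: NOP
Event 2 (EXEC): [MAIN] PC=1: INC 2 -> ACC=2
Event 3 (INT 0): INT 0 arrives: push (MAIN, PC=2), enter IRQ0 at PC=0 (depth now 1)
Event 4 (EXEC): [IRQ0] PC=0: INC 2 -> ACC=4

Answer: IRQ0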